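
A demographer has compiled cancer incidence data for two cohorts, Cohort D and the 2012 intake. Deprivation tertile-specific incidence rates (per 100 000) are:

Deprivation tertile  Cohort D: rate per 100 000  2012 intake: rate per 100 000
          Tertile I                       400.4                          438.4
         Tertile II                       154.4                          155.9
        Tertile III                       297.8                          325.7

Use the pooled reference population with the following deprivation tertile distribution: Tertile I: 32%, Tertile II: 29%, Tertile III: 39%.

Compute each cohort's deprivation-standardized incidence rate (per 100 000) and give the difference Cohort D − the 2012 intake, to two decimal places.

Standard weights: 0.32, 0.29, 0.39.
Cohort D: 0.3200×400.4 + 0.2900×154.4 + 0.3900×297.8 = 289.0460 per 100 000.
The 2012 intake: 0.3200×438.4 + 0.2900×155.9 + 0.3900×325.7 = 312.5220 per 100 000.
Difference = 289.0460 − 312.5220 = -23.4760.

-23.48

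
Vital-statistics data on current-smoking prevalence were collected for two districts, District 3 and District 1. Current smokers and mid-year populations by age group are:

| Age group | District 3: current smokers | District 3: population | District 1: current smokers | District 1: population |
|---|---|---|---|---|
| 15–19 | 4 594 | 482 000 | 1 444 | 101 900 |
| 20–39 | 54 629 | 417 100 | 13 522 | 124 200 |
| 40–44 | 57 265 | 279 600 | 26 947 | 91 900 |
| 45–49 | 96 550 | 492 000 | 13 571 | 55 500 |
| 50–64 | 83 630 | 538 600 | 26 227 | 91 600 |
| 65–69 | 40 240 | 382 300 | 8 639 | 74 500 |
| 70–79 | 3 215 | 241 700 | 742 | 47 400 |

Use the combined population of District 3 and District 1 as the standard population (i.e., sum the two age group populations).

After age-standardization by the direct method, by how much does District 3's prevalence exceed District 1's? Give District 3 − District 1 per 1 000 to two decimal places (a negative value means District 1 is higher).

-40.40

Age-specific rates per 1 000 for District 3: 9.531, 130.973, 204.810, 196.240, 155.273, 105.258, 13.302.
For District 1: 14.171, 108.873, 293.221, 244.523, 286.321, 115.960, 15.654.
Combined standard total = 3 420 300; weights = 0.1707, 0.1583, 0.1086, 0.1601, 0.1843, 0.1336, 0.0845.
District 3: 0.1707×9.531 + 0.1583×130.973 + 0.1086×204.810 + 0.1601×196.240 + 0.1843×155.273 + 0.1336×105.258 + 0.0845×13.302 = 119.8052 per 1 000.
District 1: 0.1707×14.171 + 0.1583×108.873 + 0.1086×293.221 + 0.1601×244.523 + 0.1843×286.321 + 0.1336×115.960 + 0.0845×15.654 = 160.2053 per 1 000.
Difference = 119.8052 − 160.2053 = -40.4001.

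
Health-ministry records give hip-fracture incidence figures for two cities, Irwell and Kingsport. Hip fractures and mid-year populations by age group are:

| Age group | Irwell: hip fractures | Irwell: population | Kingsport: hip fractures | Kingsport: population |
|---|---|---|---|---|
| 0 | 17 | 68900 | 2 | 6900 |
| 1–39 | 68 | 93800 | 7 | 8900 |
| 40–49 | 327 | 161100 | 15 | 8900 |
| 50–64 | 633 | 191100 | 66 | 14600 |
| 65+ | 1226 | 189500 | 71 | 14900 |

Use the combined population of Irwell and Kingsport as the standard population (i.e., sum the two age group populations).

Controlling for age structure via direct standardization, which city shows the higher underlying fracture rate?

Irwell

Age-specific rates per 100000 for Irwell: 24.67, 72.49, 202.98, 331.24, 646.97.
For Kingsport: 28.99, 78.65, 168.54, 452.05, 476.51.
Combined standard total = 758600; weights = 0.0999, 0.1354, 0.2241, 0.2712, 0.2694.
Irwell: 0.0999×24.67 + 0.1354×72.49 + 0.2241×202.98 + 0.2712×331.24 + 0.2694×646.97 = 321.9060 per 100000.
Kingsport: 0.0999×28.99 + 0.1354×78.65 + 0.2241×168.54 + 0.2712×452.05 + 0.2694×476.51 = 302.2840 per 100000.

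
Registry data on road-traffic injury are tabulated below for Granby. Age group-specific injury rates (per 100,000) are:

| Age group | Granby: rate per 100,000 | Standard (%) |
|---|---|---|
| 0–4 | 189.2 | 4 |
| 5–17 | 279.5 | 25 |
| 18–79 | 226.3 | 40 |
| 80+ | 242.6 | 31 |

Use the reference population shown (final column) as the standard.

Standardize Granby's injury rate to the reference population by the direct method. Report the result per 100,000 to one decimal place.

243.2

Standard weights: 0.04, 0.25, 0.40, 0.31.
Standardized rate: 0.0400×189.2 + 0.2500×279.5 + 0.4000×226.3 + 0.3100×242.6 = 243.1690 per 100,000.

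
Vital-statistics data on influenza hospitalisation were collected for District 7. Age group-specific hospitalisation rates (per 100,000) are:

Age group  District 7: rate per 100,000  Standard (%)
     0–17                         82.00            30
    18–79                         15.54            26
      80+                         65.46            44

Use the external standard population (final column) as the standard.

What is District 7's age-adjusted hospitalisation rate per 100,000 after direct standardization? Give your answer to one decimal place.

57.4

Standard weights: 0.30, 0.26, 0.44.
Standardized rate: 0.3000×82.00 + 0.2600×15.54 + 0.4400×65.46 = 57.4428 per 100,000.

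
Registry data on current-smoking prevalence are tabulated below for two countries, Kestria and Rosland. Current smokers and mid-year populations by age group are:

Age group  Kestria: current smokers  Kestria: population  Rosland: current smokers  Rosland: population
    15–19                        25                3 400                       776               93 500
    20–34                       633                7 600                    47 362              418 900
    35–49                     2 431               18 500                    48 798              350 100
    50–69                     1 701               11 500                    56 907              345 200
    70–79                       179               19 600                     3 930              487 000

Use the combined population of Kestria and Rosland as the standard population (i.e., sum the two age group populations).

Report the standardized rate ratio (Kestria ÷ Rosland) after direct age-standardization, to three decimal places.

Age-specific rates per 1 000 for Kestria: 7.353, 83.289, 131.405, 147.913, 9.133.
For Rosland: 8.299, 113.063, 139.383, 164.852, 8.070.
Combined standard total = 1 755 300; weights = 0.0552, 0.2430, 0.2100, 0.2032, 0.2886.
Kestria: 0.0552×7.353 + 0.2430×83.289 + 0.2100×131.405 + 0.2032×147.913 + 0.2886×9.133 = 80.9313 per 1 000.
Rosland: 0.0552×8.299 + 0.2430×113.063 + 0.2100×139.383 + 0.2032×164.852 + 0.2886×8.070 = 93.0286 per 1 000.
Ratio = 80.9313 ÷ 93.0286 = 0.86996.

0.870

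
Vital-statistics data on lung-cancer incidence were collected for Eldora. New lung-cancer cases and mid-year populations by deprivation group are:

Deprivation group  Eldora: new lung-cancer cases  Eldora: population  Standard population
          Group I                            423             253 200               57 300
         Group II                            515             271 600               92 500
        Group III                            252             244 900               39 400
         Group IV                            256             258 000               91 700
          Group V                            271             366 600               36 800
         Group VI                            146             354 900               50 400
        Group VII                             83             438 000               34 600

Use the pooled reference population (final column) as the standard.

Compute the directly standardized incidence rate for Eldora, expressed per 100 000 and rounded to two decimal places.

113.52

Deprivation-specific rates per 100 000 for Eldora: 167.06, 189.62, 102.90, 99.22, 73.92, 41.14, 18.95.
Standard total = 402 700; weights = 0.1423, 0.2297, 0.0978, 0.2277, 0.0914, 0.1252, 0.0859.
Standardized rate: 0.1423×167.06 + 0.2297×189.62 + 0.0978×102.90 + 0.2277×99.22 + 0.0914×73.92 + 0.1252×41.14 + 0.0859×18.95 = 113.5206 per 100 000.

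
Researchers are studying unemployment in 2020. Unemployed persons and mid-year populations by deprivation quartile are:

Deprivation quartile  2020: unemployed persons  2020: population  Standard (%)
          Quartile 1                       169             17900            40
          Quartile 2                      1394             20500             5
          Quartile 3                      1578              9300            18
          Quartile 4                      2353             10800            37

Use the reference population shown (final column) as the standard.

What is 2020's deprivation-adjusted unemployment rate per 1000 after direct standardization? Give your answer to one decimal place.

Deprivation-specific rates per 1000 for 2020: 9.441, 68.000, 169.677, 217.870.
Standard weights: 0.40, 0.05, 0.18, 0.37.
Standardized rate: 0.4000×9.441 + 0.0500×68.000 + 0.1800×169.677 + 0.3700×217.870 = 118.3305 per 1000.

118.3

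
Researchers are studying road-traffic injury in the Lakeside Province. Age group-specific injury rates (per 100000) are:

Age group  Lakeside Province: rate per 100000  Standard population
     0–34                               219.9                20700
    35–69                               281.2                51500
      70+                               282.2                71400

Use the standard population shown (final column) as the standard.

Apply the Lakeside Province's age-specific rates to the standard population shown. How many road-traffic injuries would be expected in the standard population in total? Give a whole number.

Expected road-traffic injuries = Σ (standard pop × age-specific rate ÷ 100000)
= 20700×219.9/100000 + 51500×281.2/100000 + 71400×282.2/100000
= 45.52 + 144.82 + 201.49 = 391.83.

392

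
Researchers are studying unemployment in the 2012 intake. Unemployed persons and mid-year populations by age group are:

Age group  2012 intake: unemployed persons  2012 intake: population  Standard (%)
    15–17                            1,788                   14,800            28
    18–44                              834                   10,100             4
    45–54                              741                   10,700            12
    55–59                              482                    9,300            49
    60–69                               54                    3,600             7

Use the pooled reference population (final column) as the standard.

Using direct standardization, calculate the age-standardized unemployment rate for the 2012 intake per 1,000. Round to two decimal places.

Age-specific rates per 1,000 for the 2012 intake: 120.811, 82.574, 69.252, 51.828, 15.000.
Standard weights: 0.28, 0.04, 0.12, 0.49, 0.07.
Standardized rate: 0.2800×120.811 + 0.0400×82.574 + 0.1200×69.252 + 0.4900×51.828 + 0.0700×15.000 = 71.8860 per 1,000.

71.89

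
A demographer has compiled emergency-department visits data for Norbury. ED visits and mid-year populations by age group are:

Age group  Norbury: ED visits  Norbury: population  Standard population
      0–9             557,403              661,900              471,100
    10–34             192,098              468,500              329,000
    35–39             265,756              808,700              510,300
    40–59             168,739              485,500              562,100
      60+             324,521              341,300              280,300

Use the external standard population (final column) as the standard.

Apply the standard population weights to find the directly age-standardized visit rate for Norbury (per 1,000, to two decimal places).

539.39

Age-specific rates per 1,000 for Norbury: 842.126, 410.028, 328.621, 347.557, 950.838.
Standard total = 2,152,800; weights = 0.2188, 0.1528, 0.2370, 0.2611, 0.1302.
Standardized rate: 0.2188×842.126 + 0.1528×410.028 + 0.2370×328.621 + 0.2611×347.557 + 0.1302×950.838 = 539.3914 per 1,000.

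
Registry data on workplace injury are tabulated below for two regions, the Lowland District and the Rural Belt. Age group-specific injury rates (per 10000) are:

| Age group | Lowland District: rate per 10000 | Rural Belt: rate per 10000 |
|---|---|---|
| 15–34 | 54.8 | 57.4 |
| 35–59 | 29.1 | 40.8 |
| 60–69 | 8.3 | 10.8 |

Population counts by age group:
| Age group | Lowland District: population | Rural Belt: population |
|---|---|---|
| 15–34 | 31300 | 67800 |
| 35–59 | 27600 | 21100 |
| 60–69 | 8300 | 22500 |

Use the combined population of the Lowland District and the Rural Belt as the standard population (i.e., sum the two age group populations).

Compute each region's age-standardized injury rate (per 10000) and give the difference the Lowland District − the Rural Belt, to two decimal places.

Combined standard total = 178600; weights = 0.5549, 0.2727, 0.1725.
The Lowland District: 0.5549×54.8 + 0.2727×29.1 + 0.1725×8.3 = 39.7732 per 10000.
The Rural Belt: 0.5549×57.4 + 0.2727×40.8 + 0.1725×10.8 = 44.8373 per 10000.
Difference = 39.7732 − 44.8373 = -5.0641.

-5.06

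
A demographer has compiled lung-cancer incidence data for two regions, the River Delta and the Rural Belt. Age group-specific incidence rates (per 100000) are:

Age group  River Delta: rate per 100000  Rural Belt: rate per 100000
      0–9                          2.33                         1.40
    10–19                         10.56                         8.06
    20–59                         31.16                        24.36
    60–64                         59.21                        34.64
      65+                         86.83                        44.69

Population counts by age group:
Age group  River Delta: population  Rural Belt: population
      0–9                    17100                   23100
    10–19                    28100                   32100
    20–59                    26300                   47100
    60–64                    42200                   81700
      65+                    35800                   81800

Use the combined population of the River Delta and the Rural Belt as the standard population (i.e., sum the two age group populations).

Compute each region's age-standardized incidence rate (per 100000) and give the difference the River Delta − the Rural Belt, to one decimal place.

Combined standard total = 415300; weights = 0.0968, 0.1450, 0.1767, 0.2983, 0.2832.
The River Delta: 0.0968×2.33 + 0.1450×10.56 + 0.1767×31.16 + 0.2983×59.21 + 0.2832×86.83 = 49.5156 per 100000.
The Rural Belt: 0.0968×1.40 + 0.1450×8.06 + 0.1767×24.36 + 0.2983×34.64 + 0.2832×44.69 = 28.5985 per 100000.
Difference = 49.5156 − 28.5985 = 20.9172.

20.9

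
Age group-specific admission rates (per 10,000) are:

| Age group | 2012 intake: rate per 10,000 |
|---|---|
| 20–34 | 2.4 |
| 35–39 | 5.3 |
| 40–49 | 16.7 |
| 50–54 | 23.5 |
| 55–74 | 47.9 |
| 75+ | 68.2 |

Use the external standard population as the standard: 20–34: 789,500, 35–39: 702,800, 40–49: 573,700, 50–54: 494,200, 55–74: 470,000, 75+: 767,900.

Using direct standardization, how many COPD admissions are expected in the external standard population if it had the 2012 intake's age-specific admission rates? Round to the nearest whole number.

10170

Expected COPD admissions = Σ (standard pop × age-specific rate ÷ 10,000)
= 789,500×2.4/10,000 + 702,800×5.3/10,000 + 573,700×16.7/10,000 + 494,200×23.5/10,000 + 470,000×47.9/10,000 + 767,900×68.2/10,000
= 189.48 + 372.48 + 958.08 + 1161.37 + 2251.30 + 5237.08 = 10169.79.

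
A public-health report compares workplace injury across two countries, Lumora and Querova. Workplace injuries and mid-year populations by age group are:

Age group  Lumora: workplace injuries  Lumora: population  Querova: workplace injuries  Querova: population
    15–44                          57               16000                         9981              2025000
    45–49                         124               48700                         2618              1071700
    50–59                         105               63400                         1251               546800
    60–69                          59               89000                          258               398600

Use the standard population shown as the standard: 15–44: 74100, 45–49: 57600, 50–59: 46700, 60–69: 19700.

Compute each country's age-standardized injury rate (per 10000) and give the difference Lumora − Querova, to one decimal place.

Age-specific rates per 10000 for Lumora: 35.62, 25.46, 16.56, 6.63.
For Querova: 49.29, 24.43, 22.88, 6.47.
Standard total = 198100; weights = 0.3741, 0.2908, 0.2357, 0.0994.
Lumora: 0.3741×35.62 + 0.2908×25.46 + 0.2357×16.56 + 0.0994×6.63 = 25.2925 per 10000.
Querova: 0.3741×49.29 + 0.2908×24.43 + 0.2357×22.88 + 0.0994×6.47 = 31.5766 per 10000.
Difference = 25.2925 − 31.5766 = -6.2841.

-6.3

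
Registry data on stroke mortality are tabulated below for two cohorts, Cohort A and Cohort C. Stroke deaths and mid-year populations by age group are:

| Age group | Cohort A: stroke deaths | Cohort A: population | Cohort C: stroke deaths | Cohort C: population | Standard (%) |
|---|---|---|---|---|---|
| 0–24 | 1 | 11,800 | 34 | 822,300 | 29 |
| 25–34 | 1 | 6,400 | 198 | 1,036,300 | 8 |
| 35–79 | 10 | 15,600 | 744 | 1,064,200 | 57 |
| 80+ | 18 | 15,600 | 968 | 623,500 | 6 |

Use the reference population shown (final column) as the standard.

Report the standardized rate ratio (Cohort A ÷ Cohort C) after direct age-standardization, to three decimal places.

Age-specific rates per 100,000 for Cohort A: 8.47, 15.62, 64.10, 115.38.
For Cohort C: 4.13, 19.11, 69.91, 155.25.
Standard weights: 0.29, 0.08, 0.57, 0.06.
Cohort A: 0.2900×8.47 + 0.0800×15.62 + 0.5700×64.10 + 0.0600×115.38 = 47.1692 per 100,000.
Cohort C: 0.2900×4.13 + 0.0800×19.11 + 0.5700×69.91 + 0.0600×155.25 = 51.8924 per 100,000.
Ratio = 47.1692 ÷ 51.8924 = 0.90898.

0.909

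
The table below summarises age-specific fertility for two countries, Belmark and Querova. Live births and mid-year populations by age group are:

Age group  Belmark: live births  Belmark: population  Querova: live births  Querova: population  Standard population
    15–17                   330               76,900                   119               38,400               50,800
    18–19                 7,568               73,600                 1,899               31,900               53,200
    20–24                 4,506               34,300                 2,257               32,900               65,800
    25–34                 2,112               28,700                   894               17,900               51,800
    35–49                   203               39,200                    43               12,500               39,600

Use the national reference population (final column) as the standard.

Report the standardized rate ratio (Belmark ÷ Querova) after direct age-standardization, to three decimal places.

Age-specific rates per 1,000 for Belmark: 4.291, 102.826, 131.370, 73.589, 5.179.
For Querova: 3.099, 59.530, 68.602, 49.944, 3.440.
Standard total = 261,200; weights = 0.1945, 0.2037, 0.2519, 0.1983, 0.1516.
Belmark: 0.1945×4.291 + 0.2037×102.826 + 0.2519×131.370 + 0.1983×73.589 + 0.1516×5.179 = 70.2507 per 1,000.
Querova: 0.1945×3.099 + 0.2037×59.530 + 0.2519×68.602 + 0.1983×49.944 + 0.1516×3.440 = 40.4355 per 1,000.
Ratio = 70.2507 ÷ 40.4355 = 1.73735.

1.737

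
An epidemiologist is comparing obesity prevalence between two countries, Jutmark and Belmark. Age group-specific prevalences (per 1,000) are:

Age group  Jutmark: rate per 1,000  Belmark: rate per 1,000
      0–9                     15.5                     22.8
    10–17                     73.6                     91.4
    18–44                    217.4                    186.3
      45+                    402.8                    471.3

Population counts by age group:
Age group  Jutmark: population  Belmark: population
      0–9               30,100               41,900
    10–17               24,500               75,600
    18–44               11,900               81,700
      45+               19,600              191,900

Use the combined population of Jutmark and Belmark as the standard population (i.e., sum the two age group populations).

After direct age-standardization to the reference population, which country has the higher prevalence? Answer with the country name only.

Belmark

Combined standard total = 477,200; weights = 0.1509, 0.2098, 0.1961, 0.4432.
Jutmark: 0.1509×15.5 + 0.2098×73.6 + 0.1961×217.4 + 0.4432×402.8 = 238.9443 per 1,000.
Belmark: 0.1509×22.8 + 0.2098×91.4 + 0.1961×186.3 + 0.4432×471.3 = 268.0393 per 1,000.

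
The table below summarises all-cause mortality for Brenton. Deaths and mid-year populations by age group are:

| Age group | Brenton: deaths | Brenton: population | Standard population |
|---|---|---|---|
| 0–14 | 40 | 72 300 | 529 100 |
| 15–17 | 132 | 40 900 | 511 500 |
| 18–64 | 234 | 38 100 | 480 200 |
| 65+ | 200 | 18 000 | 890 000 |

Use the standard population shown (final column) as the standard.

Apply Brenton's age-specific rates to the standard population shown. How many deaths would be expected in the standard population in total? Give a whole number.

Age-specific rates per 1 000 for Brenton: 0.553, 3.227, 6.142, 11.111.
Expected deaths = Σ (standard pop × age-specific rate ÷ 1 000)
= 529 100×0.553/1 000 + 511 500×3.227/1 000 + 480 200×6.142/1 000 + 890 000×11.111/1 000
= 292.72 + 1650.81 + 2949.26 + 9888.89 = 14781.68.

14782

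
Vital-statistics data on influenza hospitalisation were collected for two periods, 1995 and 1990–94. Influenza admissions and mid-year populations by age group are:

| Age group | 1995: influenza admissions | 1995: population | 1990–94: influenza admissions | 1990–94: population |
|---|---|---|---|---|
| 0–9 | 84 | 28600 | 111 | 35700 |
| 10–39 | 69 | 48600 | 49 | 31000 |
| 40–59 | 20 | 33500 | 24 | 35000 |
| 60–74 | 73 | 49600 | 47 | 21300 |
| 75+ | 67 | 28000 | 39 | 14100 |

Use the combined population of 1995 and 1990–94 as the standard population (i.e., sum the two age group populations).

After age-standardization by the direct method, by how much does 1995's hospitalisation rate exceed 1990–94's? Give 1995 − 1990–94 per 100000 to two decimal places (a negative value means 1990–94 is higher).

Age-specific rates per 100000 for 1995: 293.71, 141.98, 59.70, 147.18, 239.29.
For 1990–94: 310.92, 158.06, 68.57, 220.66, 276.60.
Combined standard total = 325400; weights = 0.1976, 0.2446, 0.2105, 0.2179, 0.1294.
1995: 0.1976×293.71 + 0.2446×141.98 + 0.2105×59.70 + 0.2179×147.18 + 0.1294×239.29 = 168.3617 per 100000.
1990–94: 0.1976×310.92 + 0.2446×158.06 + 0.2105×68.57 + 0.2179×220.66 + 0.1294×276.60 = 198.4044 per 100000.
Difference = 168.3617 − 198.4044 = -30.0427.

-30.04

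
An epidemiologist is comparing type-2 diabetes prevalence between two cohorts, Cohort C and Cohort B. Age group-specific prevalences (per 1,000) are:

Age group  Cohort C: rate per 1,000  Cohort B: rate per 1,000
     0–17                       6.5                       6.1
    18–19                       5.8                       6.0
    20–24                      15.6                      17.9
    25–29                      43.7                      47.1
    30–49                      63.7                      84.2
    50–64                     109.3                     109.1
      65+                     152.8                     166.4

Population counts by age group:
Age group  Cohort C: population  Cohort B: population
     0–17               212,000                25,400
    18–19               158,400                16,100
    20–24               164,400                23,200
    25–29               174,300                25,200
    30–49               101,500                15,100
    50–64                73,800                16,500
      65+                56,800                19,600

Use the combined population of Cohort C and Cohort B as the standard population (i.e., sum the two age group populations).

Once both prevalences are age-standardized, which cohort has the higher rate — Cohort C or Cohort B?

Cohort B

Combined standard total = 1,082,300; weights = 0.2193, 0.1612, 0.1733, 0.1843, 0.1077, 0.0834, 0.0706.
Cohort C: 0.2193×6.5 + 0.1612×5.8 + 0.1733×15.6 + 0.1843×43.7 + 0.1077×63.7 + 0.0834×109.3 + 0.0706×152.8 = 39.8882 per 1,000.
Cohort B: 0.2193×6.1 + 0.1612×6.0 + 0.1733×17.9 + 0.1843×47.1 + 0.1077×84.2 + 0.0834×109.1 + 0.0706×166.4 = 44.0100 per 1,000.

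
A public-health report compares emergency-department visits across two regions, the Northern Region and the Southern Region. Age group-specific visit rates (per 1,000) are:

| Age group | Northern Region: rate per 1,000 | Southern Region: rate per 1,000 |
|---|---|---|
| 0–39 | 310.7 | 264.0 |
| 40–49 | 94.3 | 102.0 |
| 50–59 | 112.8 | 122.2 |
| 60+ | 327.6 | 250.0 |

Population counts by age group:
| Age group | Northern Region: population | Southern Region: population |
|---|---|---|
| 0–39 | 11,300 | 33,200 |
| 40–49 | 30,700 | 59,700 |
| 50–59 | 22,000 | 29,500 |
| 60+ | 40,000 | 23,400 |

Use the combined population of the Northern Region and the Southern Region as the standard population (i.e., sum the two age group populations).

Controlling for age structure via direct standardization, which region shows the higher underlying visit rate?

Combined standard total = 249,800; weights = 0.1781, 0.3619, 0.2062, 0.2538.
The Northern Region: 0.1781×310.7 + 0.3619×94.3 + 0.2062×112.8 + 0.2538×327.6 = 195.8763 per 1,000.
The Southern Region: 0.1781×264.0 + 0.3619×102.0 + 0.2062×122.2 + 0.2538×250.0 = 172.5865 per 1,000.

Northern Region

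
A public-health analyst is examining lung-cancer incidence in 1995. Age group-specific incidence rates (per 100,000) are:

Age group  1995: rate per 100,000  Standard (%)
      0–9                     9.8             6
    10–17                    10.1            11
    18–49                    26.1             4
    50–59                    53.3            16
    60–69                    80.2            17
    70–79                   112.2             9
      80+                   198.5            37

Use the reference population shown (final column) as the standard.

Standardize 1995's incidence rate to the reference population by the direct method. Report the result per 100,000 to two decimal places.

108.45

Standard weights: 0.06, 0.11, 0.04, 0.16, 0.17, 0.09, 0.37.
Standardized rate: 0.0600×9.8 + 0.1100×10.1 + 0.0400×26.1 + 0.1600×53.3 + 0.1700×80.2 + 0.0900×112.2 + 0.3700×198.5 = 108.4480 per 100,000.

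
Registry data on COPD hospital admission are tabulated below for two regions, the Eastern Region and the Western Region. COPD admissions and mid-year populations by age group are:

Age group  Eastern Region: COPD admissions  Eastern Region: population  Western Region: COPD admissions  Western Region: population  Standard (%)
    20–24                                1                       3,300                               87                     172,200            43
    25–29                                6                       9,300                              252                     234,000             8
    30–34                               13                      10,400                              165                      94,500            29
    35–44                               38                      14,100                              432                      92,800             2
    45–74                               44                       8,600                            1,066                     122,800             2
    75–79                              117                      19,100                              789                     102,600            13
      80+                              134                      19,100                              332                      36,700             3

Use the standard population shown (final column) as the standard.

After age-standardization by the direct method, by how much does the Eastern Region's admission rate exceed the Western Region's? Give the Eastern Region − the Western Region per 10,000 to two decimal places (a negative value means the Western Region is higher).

-6.40

Age-specific rates per 10,000 for the Eastern Region: 3.03, 6.45, 12.50, 26.95, 51.16, 61.26, 70.16.
For the Western Region: 5.05, 10.77, 17.46, 46.55, 86.81, 76.90, 90.46.
Standard weights: 0.43, 0.08, 0.29, 0.02, 0.02, 0.13, 0.03.
The Eastern Region: 0.4300×3.03 + 0.0800×6.45 + 0.2900×12.50 + 0.0200×26.95 + 0.0200×51.16 + 0.1300×61.26 + 0.0300×70.16 = 17.0745 per 10,000.
The Western Region: 0.4300×5.05 + 0.0800×10.77 + 0.2900×17.46 + 0.0200×46.55 + 0.0200×86.81 + 0.1300×76.90 + 0.0300×90.46 = 23.4757 per 10,000.
Difference = 17.0745 − 23.4757 = -6.4012.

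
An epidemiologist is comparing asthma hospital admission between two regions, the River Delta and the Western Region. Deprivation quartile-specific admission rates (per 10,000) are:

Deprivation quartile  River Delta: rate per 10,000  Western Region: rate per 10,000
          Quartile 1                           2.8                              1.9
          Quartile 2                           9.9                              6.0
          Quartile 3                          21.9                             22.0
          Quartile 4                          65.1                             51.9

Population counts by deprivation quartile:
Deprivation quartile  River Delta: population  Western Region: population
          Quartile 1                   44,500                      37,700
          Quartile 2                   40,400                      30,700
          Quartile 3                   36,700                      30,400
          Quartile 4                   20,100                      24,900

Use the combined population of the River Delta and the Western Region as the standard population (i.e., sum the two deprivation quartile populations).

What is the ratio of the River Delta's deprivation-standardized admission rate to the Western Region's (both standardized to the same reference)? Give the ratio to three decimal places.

1.214

Combined standard total = 265,400; weights = 0.3097, 0.2679, 0.2528, 0.1696.
The River Delta: 0.3097×2.8 + 0.2679×9.9 + 0.2528×21.9 + 0.1696×65.1 = 20.0943 per 10,000.
The Western Region: 0.3097×1.9 + 0.2679×6.0 + 0.2528×22.0 + 0.1696×51.9 = 16.5580 per 10,000.
Ratio = 20.0943 ÷ 16.5580 = 1.21358.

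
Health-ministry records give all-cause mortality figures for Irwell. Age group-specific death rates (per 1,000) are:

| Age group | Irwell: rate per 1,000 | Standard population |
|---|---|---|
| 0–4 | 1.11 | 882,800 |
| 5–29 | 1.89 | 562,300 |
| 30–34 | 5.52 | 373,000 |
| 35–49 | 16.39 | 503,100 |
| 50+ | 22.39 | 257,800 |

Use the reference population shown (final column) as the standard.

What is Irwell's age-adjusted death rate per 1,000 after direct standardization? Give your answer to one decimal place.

Standard total = 2,579,000; weights = 0.3423, 0.2180, 0.1446, 0.1951, 0.1000.
Standardized rate: 0.3423×1.11 + 0.2180×1.89 + 0.1446×5.52 + 0.1951×16.39 + 0.1000×22.39 = 7.0258 per 1,000.

7.0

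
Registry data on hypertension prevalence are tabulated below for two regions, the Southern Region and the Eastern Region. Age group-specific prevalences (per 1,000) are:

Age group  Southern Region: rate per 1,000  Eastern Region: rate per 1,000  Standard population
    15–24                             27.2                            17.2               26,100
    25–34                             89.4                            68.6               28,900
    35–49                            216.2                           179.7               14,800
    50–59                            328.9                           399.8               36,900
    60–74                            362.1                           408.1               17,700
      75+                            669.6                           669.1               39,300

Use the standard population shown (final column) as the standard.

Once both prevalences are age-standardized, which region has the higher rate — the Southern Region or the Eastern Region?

Eastern Region

Standard total = 163,700; weights = 0.1594, 0.1765, 0.0904, 0.2254, 0.1081, 0.2401.
The Southern Region: 0.1594×27.2 + 0.1765×89.4 + 0.0904×216.2 + 0.2254×328.9 + 0.1081×362.1 + 0.2401×669.6 = 313.7092 per 1,000.
The Eastern Region: 0.1594×17.2 + 0.1765×68.6 + 0.0904×179.7 + 0.2254×399.8 + 0.1081×408.1 + 0.2401×669.1 = 325.9783 per 1,000.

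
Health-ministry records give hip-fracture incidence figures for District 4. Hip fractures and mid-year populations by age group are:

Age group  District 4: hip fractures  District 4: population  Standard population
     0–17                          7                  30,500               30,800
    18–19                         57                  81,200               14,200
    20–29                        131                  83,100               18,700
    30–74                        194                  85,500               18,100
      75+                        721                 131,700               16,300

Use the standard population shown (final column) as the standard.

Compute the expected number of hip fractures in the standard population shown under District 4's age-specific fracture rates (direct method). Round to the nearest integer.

Age-specific rates per 100,000 for District 4: 22.95, 70.20, 157.64, 226.90, 547.46.
Expected hip fractures = Σ (standard pop × age-specific rate ÷ 100,000)
= 30,800×22.95/100,000 + 14,200×70.20/100,000 + 18,700×157.64/100,000 + 18,100×226.90/100,000 + 16,300×547.46/100,000
= 7.07 + 9.97 + 29.48 + 41.07 + 89.24 = 176.82.

177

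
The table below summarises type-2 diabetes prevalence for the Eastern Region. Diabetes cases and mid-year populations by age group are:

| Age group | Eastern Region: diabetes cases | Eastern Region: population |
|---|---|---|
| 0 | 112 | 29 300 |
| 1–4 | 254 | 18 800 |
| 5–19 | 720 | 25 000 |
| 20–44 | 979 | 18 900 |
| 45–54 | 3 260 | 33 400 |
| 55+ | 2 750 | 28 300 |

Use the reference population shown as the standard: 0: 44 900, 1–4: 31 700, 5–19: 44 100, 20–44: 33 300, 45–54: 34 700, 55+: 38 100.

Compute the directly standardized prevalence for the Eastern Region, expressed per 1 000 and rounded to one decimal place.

Age-specific rates per 1 000 for the Eastern Region: 3.823, 13.511, 28.800, 51.799, 97.605, 97.173.
Standard total = 226 800; weights = 0.1980, 0.1398, 0.1944, 0.1468, 0.1530, 0.1680.
Standardized rate: 0.1980×3.823 + 0.1398×13.511 + 0.1944×28.800 + 0.1468×51.799 + 0.1530×97.605 + 0.1680×97.173 = 47.1080 per 1 000.

47.1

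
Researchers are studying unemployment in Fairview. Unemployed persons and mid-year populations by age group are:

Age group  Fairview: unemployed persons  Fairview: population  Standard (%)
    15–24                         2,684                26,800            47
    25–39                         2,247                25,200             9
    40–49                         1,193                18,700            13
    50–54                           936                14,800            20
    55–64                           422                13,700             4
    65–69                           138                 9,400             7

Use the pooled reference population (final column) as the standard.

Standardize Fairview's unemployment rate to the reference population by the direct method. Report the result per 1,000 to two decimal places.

Age-specific rates per 1,000 for Fairview: 100.149, 89.167, 63.797, 63.243, 30.803, 14.681.
Standard weights: 0.47, 0.09, 0.13, 0.20, 0.04, 0.07.
Standardized rate: 0.4700×100.149 + 0.0900×89.167 + 0.1300×63.797 + 0.2000×63.243 + 0.0400×30.803 + 0.0700×14.681 = 78.2972 per 1,000.

78.30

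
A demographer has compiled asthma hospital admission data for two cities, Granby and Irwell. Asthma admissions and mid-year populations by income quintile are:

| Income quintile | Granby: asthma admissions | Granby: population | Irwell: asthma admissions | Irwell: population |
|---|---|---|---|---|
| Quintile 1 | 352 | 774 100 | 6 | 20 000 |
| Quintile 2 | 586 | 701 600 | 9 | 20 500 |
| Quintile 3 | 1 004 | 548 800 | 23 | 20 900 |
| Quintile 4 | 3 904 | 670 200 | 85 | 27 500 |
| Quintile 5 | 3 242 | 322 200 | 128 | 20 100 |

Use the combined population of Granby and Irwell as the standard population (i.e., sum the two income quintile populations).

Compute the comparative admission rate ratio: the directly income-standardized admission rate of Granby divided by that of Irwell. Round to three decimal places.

1.724

Income-specific rates per 10 000 for Granby: 4.55, 8.35, 18.29, 58.25, 100.62.
For Irwell: 3.00, 4.39, 11.00, 30.91, 63.68.
Combined standard total = 3 125 900; weights = 0.2540, 0.2310, 0.1823, 0.2232, 0.1095.
Granby: 0.2540×4.55 + 0.2310×8.35 + 0.1823×18.29 + 0.2232×58.25 + 0.1095×100.62 = 30.4389 per 10 000.
Irwell: 0.2540×3.00 + 0.2310×4.39 + 0.1823×11.00 + 0.2232×30.91 + 0.1095×63.68 = 17.6542 per 10 000.
Ratio = 30.4389 ÷ 17.6542 = 1.72417.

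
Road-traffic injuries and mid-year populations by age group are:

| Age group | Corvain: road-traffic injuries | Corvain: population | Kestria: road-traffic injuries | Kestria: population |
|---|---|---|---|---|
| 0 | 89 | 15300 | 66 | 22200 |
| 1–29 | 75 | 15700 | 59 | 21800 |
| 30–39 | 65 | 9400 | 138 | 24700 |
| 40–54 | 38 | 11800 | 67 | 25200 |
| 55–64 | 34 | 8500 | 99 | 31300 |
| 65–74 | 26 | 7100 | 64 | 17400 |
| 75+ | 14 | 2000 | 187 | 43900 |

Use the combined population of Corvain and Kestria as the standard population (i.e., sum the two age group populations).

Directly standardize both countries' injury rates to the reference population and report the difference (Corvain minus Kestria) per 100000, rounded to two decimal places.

Age-specific rates per 100000 for Corvain: 581.70, 477.71, 691.49, 322.03, 400.00, 366.20, 700.00.
For Kestria: 297.30, 270.64, 558.70, 265.87, 316.29, 367.82, 425.97.
Combined standard total = 256300; weights = 0.1463, 0.1463, 0.1330, 0.1444, 0.1553, 0.0956, 0.1791.
Corvain: 0.1463×581.70 + 0.1463×477.71 + 0.1330×691.49 + 0.1444×322.03 + 0.1553×400.00 + 0.0956×366.20 + 0.1791×700.00 = 515.9759 per 100000.
Kestria: 0.1463×297.30 + 0.1463×270.64 + 0.1330×558.70 + 0.1444×265.87 + 0.1553×316.29 + 0.0956×367.82 + 0.1791×425.97 = 356.3745 per 100000.
Difference = 515.9759 − 356.3745 = 159.6014.

159.60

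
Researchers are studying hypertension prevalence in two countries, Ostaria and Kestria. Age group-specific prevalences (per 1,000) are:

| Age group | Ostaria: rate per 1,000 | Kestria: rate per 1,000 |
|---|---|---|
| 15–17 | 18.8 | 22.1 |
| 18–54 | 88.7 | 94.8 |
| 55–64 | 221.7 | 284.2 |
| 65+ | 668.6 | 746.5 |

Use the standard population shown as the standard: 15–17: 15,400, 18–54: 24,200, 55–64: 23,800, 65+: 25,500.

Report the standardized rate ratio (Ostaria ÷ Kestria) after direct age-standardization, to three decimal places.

0.871

Standard total = 88,900; weights = 0.1732, 0.2722, 0.2677, 0.2868.
Ostaria: 0.1732×18.8 + 0.2722×88.7 + 0.2677×221.7 + 0.2868×668.6 = 278.5357 per 1,000.
Kestria: 0.1732×22.1 + 0.2722×94.8 + 0.2677×284.2 + 0.2868×746.5 = 319.8449 per 1,000.
Ratio = 278.5357 ÷ 319.8449 = 0.87085.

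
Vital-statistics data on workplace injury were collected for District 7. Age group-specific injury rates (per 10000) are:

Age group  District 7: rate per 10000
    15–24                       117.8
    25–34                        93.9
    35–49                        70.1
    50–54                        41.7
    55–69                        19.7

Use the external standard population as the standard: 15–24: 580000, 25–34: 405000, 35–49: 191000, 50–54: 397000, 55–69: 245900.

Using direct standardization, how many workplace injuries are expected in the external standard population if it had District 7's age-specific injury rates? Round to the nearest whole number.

Expected workplace injuries = Σ (standard pop × age-specific rate ÷ 10000)
= 580000×117.8/10000 + 405000×93.9/10000 + 191000×70.1/10000 + 397000×41.7/10000 + 245900×19.7/10000
= 6832.40 + 3802.95 + 1338.91 + 1655.49 + 484.42 = 14114.17.

14114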